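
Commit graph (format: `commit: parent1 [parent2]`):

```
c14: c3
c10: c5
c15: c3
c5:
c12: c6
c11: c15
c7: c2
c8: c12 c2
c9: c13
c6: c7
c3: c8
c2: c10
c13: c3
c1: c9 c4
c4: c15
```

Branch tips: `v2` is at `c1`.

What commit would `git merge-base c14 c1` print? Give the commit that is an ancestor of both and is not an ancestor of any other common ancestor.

Ancestors of c14: {c10, c12, c14, c2, c3, c5, c6, c7, c8}.
Ancestors of c1: {c1, c10, c12, c13, c15, c2, c3, c4, c5, c6, c7, c8, c9}.
Common ancestors: {c10, c12, c2, c3, c5, c6, c7, c8}.
Among these, c3 is not an ancestor of any other common ancestor — it is the merge base.

c3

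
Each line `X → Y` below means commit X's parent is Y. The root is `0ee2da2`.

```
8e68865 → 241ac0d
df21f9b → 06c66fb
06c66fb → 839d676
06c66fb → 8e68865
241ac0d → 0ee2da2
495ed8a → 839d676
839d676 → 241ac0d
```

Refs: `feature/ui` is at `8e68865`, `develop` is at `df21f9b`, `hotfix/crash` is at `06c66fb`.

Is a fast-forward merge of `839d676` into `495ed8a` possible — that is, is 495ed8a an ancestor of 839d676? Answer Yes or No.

No

A fast-forward from 495ed8a to 839d676 is possible iff 495ed8a is an ancestor of 839d676.
Ancestors of 839d676: {0ee2da2, 241ac0d, 839d676}.
495ed8a is not among them, so fast-forward is not possible.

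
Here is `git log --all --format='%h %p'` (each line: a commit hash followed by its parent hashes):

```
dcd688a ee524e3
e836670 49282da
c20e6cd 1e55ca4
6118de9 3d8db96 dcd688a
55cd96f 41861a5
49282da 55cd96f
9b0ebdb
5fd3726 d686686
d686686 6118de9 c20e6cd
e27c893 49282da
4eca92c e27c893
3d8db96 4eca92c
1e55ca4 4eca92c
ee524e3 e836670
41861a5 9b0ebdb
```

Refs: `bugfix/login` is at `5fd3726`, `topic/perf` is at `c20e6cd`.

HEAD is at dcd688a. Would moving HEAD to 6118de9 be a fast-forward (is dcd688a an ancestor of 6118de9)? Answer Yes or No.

Yes

A fast-forward from dcd688a to 6118de9 is possible iff dcd688a is an ancestor of 6118de9.
Ancestors of 6118de9: {3d8db96, 41861a5, 49282da, 4eca92c, 55cd96f, 6118de9, 9b0ebdb, dcd688a, e27c893, e836670, ee524e3}.
dcd688a is among them, so fast-forward is possible.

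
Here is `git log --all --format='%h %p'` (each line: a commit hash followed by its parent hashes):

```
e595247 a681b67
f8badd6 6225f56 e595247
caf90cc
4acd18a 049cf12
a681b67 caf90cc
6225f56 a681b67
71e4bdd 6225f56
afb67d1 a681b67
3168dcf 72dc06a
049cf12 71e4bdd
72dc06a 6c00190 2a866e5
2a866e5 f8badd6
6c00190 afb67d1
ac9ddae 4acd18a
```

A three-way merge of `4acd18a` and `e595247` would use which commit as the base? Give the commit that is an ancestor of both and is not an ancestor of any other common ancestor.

Ancestors of 4acd18a: {049cf12, 4acd18a, 6225f56, 71e4bdd, a681b67, caf90cc}.
Ancestors of e595247: {a681b67, caf90cc, e595247}.
Common ancestors: {a681b67, caf90cc}.
Among these, a681b67 is not an ancestor of any other common ancestor — it is the merge base.

a681b67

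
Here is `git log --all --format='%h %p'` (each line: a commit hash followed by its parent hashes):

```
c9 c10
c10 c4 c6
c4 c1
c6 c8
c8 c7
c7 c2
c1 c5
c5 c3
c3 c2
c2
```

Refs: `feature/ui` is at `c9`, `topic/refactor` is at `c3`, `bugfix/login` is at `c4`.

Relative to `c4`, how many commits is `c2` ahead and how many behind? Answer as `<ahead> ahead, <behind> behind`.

0 ahead, 4 behind

Reachable from c2: {c2}.
Reachable from c4: {c1, c2, c3, c4, c5}.
Only in c2's history (ahead): {} — 0.
Only in c4's history (behind): {c1, c3, c4, c5} — 4.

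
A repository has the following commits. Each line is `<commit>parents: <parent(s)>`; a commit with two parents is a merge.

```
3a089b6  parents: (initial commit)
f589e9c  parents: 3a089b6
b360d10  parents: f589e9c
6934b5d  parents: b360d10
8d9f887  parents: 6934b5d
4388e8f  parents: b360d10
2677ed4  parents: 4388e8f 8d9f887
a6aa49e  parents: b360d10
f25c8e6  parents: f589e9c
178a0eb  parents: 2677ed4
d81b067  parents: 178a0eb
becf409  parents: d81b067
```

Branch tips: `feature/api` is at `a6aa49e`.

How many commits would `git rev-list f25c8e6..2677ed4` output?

5

Reachable from 2677ed4: {2677ed4, 3a089b6, 4388e8f, 6934b5d, 8d9f887, b360d10, f589e9c}.
Reachable from f25c8e6: {3a089b6, f25c8e6, f589e9c}.
In 2677ed4's history but not f25c8e6's: {2677ed4, 4388e8f, 6934b5d, 8d9f887, b360d10} — 5 commits.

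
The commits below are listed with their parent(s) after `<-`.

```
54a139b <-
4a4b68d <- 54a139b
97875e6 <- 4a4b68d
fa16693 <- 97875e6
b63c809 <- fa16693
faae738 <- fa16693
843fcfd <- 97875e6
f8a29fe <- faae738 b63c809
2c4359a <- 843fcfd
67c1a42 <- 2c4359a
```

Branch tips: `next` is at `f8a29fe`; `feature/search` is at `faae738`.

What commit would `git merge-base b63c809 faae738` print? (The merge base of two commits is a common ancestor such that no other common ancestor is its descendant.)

fa16693

Ancestors of b63c809: {4a4b68d, 54a139b, 97875e6, b63c809, fa16693}.
Ancestors of faae738: {4a4b68d, 54a139b, 97875e6, fa16693, faae738}.
Common ancestors: {4a4b68d, 54a139b, 97875e6, fa16693}.
Among these, fa16693 is not an ancestor of any other common ancestor — it is the merge base.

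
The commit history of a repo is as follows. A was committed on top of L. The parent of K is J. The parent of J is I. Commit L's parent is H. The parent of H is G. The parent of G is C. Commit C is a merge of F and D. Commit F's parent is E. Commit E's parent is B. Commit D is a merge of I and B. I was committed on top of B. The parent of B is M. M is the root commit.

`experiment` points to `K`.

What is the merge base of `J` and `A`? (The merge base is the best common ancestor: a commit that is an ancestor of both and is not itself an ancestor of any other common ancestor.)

Ancestors of J: {B, I, J, M}.
Ancestors of A: {A, B, C, D, E, F, G, H, I, L, M}.
Common ancestors: {B, I, M}.
Among these, I is not an ancestor of any other common ancestor — it is the merge base.

I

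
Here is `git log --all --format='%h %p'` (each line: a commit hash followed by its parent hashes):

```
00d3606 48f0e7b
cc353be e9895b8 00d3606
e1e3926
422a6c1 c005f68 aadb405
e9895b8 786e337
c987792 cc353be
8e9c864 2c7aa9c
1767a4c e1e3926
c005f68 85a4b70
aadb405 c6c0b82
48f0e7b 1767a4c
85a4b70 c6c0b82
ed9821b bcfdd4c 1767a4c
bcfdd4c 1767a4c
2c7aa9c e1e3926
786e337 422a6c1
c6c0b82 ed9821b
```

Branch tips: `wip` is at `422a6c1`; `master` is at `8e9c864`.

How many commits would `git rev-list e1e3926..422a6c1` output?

8

Reachable from 422a6c1: {1767a4c, 422a6c1, 85a4b70, aadb405, bcfdd4c, c005f68, c6c0b82, e1e3926, ed9821b}.
Reachable from e1e3926: {e1e3926}.
In 422a6c1's history but not e1e3926's: {1767a4c, 422a6c1, 85a4b70, aadb405, bcfdd4c, c005f68, c6c0b82, ed9821b} — 8 commits.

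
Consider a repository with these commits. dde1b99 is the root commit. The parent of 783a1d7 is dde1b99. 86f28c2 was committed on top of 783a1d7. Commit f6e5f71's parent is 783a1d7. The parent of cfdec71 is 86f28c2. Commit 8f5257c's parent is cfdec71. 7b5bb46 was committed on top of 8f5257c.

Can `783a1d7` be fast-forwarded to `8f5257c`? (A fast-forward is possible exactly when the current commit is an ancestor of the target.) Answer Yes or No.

Yes

A fast-forward from 783a1d7 to 8f5257c is possible iff 783a1d7 is an ancestor of 8f5257c.
Ancestors of 8f5257c: {783a1d7, 86f28c2, 8f5257c, cfdec71, dde1b99}.
783a1d7 is among them, so fast-forward is possible.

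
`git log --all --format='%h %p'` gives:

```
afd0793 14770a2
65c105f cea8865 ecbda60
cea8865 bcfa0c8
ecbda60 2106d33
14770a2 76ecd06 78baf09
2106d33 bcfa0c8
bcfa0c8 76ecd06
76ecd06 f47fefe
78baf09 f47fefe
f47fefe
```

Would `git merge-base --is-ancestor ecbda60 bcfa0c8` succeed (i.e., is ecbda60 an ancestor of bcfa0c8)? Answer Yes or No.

Ancestors of bcfa0c8: {76ecd06, bcfa0c8, f47fefe}.
ecbda60 is not in that set, so it is not an ancestor of bcfa0c8.

No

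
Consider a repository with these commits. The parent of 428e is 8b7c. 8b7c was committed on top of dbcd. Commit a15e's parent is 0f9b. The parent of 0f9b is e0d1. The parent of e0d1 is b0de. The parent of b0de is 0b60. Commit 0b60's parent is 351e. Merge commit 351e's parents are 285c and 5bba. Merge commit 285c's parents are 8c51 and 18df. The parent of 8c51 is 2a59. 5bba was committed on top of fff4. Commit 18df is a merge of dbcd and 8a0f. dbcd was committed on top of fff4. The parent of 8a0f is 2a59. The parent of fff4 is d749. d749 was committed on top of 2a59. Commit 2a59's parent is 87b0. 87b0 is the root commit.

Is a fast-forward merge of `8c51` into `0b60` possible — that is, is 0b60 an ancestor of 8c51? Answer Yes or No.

A fast-forward from 0b60 to 8c51 is possible iff 0b60 is an ancestor of 8c51.
Ancestors of 8c51: {2a59, 87b0, 8c51}.
0b60 is not among them, so fast-forward is not possible.

No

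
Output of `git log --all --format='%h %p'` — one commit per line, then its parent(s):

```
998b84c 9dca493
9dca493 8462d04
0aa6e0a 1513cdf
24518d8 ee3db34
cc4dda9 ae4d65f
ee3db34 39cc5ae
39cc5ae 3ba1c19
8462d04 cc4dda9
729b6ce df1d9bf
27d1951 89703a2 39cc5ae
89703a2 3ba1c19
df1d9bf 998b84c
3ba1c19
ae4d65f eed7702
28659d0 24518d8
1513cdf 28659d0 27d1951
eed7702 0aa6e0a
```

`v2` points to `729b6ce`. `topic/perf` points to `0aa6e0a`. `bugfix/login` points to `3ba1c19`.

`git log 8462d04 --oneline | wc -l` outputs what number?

Walking parent pointers from 8462d04: reachable set = {0aa6e0a, 1513cdf, 24518d8, 27d1951, 28659d0, 39cc5ae, 3ba1c19, 8462d04, 89703a2, ae4d65f, cc4dda9, ee3db34, eed7702}.
That is 13 commits.

13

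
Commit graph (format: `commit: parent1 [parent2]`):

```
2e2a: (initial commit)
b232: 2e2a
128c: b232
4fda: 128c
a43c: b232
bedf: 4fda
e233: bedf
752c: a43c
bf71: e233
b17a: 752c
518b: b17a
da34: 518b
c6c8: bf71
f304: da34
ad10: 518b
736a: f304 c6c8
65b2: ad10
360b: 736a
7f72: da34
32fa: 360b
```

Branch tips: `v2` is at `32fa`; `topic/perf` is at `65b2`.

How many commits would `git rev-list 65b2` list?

Walking parent pointers from 65b2: reachable set = {2e2a, 518b, 65b2, 752c, a43c, ad10, b17a, b232}.
That is 8 commits.

8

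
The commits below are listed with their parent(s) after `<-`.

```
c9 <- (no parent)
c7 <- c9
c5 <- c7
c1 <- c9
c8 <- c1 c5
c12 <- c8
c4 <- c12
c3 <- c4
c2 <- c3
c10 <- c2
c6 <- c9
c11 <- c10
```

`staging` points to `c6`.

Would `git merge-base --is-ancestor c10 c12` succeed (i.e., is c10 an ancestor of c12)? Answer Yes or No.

Ancestors of c12: {c1, c12, c5, c7, c8, c9}.
c10 is not in that set, so it is not an ancestor of c12.

No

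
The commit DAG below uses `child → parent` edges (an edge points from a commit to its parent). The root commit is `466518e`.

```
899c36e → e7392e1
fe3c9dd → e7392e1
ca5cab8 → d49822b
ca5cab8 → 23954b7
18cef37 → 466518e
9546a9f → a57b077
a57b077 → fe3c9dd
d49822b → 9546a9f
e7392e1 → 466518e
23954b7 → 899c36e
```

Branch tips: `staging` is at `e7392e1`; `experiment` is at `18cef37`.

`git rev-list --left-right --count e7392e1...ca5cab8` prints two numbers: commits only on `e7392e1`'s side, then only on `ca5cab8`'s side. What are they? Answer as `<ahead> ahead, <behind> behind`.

0 ahead, 7 behind

Reachable from e7392e1: {466518e, e7392e1}.
Reachable from ca5cab8: {23954b7, 466518e, 899c36e, 9546a9f, a57b077, ca5cab8, d49822b, e7392e1, fe3c9dd}.
Only in e7392e1's history (ahead): {} — 0.
Only in ca5cab8's history (behind): {23954b7, 899c36e, 9546a9f, a57b077, ca5cab8, d49822b, fe3c9dd} — 7.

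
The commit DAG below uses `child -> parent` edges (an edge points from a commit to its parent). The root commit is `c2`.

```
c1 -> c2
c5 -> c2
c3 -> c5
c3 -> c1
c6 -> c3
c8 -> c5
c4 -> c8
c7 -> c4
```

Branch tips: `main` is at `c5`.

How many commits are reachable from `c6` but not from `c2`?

Reachable from c6: {c1, c2, c3, c5, c6}.
Reachable from c2: {c2}.
In c6's history but not c2's: {c1, c3, c5, c6} — 4 commits.

4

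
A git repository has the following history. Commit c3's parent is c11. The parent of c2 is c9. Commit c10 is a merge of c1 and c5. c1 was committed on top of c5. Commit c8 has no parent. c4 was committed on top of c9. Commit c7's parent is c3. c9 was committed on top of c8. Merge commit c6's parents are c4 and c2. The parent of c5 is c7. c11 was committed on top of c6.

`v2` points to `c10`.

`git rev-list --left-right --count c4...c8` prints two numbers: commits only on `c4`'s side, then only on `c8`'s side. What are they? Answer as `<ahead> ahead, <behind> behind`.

2 ahead, 0 behind

Reachable from c4: {c4, c8, c9}.
Reachable from c8: {c8}.
Only in c4's history (ahead): {c4, c9} — 2.
Only in c8's history (behind): {} — 0.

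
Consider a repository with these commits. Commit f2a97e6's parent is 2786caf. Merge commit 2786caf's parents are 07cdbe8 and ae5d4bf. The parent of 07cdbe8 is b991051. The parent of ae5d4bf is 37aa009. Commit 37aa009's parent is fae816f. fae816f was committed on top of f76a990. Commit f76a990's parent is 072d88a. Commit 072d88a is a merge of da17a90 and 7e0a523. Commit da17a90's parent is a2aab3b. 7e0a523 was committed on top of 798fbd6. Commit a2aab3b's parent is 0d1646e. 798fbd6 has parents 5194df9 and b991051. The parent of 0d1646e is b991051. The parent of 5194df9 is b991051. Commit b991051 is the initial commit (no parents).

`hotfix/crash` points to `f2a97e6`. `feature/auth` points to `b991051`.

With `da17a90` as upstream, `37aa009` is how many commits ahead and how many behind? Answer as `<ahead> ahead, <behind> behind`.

Reachable from 37aa009: {072d88a, 0d1646e, 37aa009, 5194df9, 798fbd6, 7e0a523, a2aab3b, b991051, da17a90, f76a990, fae816f}.
Reachable from da17a90: {0d1646e, a2aab3b, b991051, da17a90}.
Only in 37aa009's history (ahead): {072d88a, 37aa009, 5194df9, 798fbd6, 7e0a523, f76a990, fae816f} — 7.
Only in da17a90's history (behind): {} — 0.

7 ahead, 0 behind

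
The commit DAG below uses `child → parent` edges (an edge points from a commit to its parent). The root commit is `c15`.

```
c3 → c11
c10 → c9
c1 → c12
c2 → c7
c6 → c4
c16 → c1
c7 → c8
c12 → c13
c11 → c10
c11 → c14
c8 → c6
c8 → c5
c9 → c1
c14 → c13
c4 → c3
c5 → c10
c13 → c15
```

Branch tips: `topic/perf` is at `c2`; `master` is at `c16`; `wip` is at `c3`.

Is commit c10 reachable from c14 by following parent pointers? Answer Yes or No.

Ancestors of c14: {c13, c14, c15}.
c10 is not in that set, so it is not an ancestor of c14.

No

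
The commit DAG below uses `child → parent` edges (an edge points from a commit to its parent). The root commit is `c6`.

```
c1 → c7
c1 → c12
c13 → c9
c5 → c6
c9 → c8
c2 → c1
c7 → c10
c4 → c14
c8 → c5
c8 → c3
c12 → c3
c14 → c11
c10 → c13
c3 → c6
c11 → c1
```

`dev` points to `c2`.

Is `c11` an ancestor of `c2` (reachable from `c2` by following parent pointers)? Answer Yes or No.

Ancestors of c2: {c1, c10, c12, c13, c2, c3, c5, c6, c7, c8, c9}.
c11 is not in that set, so it is not an ancestor of c2.

No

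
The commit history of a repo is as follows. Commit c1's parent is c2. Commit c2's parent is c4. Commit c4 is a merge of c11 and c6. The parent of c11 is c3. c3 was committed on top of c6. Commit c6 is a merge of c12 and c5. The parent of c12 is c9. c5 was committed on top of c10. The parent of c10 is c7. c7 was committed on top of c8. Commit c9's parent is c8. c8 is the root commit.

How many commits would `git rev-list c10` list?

Walking parent pointers from c10: reachable set = {c10, c7, c8}.
That is 3 commits.

3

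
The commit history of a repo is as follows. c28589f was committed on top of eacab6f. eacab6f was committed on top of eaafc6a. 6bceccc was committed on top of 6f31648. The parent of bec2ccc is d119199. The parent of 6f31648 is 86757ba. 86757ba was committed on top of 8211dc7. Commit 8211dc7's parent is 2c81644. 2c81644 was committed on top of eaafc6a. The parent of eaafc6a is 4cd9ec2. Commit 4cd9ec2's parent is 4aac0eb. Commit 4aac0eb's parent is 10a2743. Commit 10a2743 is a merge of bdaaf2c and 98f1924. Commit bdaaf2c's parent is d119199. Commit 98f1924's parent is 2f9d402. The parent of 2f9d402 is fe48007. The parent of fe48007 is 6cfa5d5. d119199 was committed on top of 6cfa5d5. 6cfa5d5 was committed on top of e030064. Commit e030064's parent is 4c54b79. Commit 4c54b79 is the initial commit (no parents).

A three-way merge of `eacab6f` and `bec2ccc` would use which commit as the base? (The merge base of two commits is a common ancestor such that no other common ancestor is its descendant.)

d119199

Ancestors of eacab6f: {10a2743, 2f9d402, 4aac0eb, 4c54b79, 4cd9ec2, 6cfa5d5, 98f1924, bdaaf2c, d119199, e030064, eaafc6a, eacab6f, fe48007}.
Ancestors of bec2ccc: {4c54b79, 6cfa5d5, bec2ccc, d119199, e030064}.
Common ancestors: {4c54b79, 6cfa5d5, d119199, e030064}.
Among these, d119199 is not an ancestor of any other common ancestor — it is the merge base.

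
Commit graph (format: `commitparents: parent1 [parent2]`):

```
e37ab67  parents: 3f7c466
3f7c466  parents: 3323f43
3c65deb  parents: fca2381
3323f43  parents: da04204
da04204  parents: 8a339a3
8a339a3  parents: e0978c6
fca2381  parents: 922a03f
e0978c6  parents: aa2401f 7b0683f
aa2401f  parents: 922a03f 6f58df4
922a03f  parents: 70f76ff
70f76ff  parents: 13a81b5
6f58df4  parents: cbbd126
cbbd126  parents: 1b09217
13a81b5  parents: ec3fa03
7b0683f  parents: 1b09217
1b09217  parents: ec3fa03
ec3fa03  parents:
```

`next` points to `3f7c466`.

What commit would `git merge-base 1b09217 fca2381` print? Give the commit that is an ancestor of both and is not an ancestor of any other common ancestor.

ec3fa03

Ancestors of 1b09217: {1b09217, ec3fa03}.
Ancestors of fca2381: {13a81b5, 70f76ff, 922a03f, ec3fa03, fca2381}.
Common ancestors: {ec3fa03}.
The only common ancestor is ec3fa03, so it is the merge base.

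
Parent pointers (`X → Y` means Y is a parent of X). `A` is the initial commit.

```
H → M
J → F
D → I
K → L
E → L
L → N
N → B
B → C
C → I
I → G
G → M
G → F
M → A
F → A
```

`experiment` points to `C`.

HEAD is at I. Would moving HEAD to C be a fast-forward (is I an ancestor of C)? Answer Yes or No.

Yes

A fast-forward from I to C is possible iff I is an ancestor of C.
Ancestors of C: {A, C, F, G, I, M}.
I is among them, so fast-forward is possible.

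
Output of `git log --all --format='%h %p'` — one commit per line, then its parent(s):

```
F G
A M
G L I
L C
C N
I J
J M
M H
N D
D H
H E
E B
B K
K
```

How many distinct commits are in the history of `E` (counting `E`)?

Walking parent pointers from E: reachable set = {B, E, K}.
That is 3 commits.

3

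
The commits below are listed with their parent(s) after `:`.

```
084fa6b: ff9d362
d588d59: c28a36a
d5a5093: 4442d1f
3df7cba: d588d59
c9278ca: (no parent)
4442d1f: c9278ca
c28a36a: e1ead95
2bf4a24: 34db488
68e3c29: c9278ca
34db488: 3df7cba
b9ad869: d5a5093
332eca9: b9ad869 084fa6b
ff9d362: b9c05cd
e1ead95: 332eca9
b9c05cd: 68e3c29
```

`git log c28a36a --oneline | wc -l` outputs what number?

11

Walking parent pointers from c28a36a: reachable set = {084fa6b, 332eca9, 4442d1f, 68e3c29, b9ad869, b9c05cd, c28a36a, c9278ca, d5a5093, e1ead95, ff9d362}.
That is 11 commits.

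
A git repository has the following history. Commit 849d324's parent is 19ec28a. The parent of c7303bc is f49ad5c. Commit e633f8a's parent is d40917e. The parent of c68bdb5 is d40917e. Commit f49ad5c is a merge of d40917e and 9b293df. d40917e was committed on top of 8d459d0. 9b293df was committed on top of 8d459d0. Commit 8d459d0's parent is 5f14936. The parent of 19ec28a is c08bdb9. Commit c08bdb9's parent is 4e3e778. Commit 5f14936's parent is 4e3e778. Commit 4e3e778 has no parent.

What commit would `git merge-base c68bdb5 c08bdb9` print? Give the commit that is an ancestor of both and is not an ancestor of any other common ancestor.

Ancestors of c68bdb5: {4e3e778, 5f14936, 8d459d0, c68bdb5, d40917e}.
Ancestors of c08bdb9: {4e3e778, c08bdb9}.
Common ancestors: {4e3e778}.
The only common ancestor is 4e3e778, so it is the merge base.

4e3e778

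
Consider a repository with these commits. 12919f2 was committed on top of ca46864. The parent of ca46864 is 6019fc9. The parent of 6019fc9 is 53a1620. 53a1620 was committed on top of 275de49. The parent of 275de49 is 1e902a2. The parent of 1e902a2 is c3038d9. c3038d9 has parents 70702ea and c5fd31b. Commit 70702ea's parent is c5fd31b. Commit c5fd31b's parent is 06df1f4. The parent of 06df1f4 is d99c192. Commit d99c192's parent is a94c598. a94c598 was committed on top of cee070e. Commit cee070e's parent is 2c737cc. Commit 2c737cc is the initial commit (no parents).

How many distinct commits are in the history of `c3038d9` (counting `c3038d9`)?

Walking parent pointers from c3038d9: reachable set = {06df1f4, 2c737cc, 70702ea, a94c598, c3038d9, c5fd31b, cee070e, d99c192}.
That is 8 commits.

8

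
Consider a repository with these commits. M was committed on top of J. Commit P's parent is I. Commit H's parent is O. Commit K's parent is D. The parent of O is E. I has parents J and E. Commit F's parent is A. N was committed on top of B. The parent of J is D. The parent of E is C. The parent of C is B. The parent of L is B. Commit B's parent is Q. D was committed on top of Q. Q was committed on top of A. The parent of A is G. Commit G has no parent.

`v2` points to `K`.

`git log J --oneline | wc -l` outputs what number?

Walking parent pointers from J: reachable set = {A, D, G, J, Q}.
That is 5 commits.

5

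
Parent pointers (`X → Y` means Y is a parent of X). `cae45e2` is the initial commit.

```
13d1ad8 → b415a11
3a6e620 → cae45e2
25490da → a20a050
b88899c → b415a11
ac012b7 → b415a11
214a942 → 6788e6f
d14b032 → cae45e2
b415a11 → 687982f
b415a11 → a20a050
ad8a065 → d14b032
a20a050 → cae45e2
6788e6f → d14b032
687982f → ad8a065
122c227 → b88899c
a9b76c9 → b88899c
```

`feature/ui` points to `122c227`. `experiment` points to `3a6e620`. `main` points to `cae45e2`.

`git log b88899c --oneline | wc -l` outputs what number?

Walking parent pointers from b88899c: reachable set = {687982f, a20a050, ad8a065, b415a11, b88899c, cae45e2, d14b032}.
That is 7 commits.

7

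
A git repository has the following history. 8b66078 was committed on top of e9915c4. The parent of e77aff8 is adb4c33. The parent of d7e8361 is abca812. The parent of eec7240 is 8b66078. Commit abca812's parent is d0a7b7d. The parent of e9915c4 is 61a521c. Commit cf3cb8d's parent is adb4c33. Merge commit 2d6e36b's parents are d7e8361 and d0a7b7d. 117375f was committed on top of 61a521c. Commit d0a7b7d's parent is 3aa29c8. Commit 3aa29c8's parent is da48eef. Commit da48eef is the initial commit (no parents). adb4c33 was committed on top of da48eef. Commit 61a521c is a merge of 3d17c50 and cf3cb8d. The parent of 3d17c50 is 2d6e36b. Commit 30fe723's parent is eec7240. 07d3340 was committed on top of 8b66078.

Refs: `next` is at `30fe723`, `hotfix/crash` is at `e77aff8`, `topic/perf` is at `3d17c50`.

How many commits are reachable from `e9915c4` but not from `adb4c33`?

9

Reachable from e9915c4: {2d6e36b, 3aa29c8, 3d17c50, 61a521c, abca812, adb4c33, cf3cb8d, d0a7b7d, d7e8361, da48eef, e9915c4}.
Reachable from adb4c33: {adb4c33, da48eef}.
In e9915c4's history but not adb4c33's: {2d6e36b, 3aa29c8, 3d17c50, 61a521c, abca812, cf3cb8d, d0a7b7d, d7e8361, e9915c4} — 9 commits.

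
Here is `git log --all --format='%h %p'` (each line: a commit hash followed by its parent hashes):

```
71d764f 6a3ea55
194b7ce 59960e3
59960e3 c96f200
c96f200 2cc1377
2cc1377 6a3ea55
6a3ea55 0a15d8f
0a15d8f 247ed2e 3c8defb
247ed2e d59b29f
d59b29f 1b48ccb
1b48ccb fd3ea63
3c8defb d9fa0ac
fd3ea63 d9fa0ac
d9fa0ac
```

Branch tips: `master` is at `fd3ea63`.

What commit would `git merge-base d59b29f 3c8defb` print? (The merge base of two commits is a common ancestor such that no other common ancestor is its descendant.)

Ancestors of d59b29f: {1b48ccb, d59b29f, d9fa0ac, fd3ea63}.
Ancestors of 3c8defb: {3c8defb, d9fa0ac}.
Common ancestors: {d9fa0ac}.
The only common ancestor is d9fa0ac, so it is the merge base.

d9fa0ac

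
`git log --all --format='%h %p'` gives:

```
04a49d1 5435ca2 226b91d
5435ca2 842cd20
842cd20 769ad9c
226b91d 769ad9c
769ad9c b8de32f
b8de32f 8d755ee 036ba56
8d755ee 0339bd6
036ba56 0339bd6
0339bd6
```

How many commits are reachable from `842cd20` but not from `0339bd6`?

5

Reachable from 842cd20: {0339bd6, 036ba56, 769ad9c, 842cd20, 8d755ee, b8de32f}.
Reachable from 0339bd6: {0339bd6}.
In 842cd20's history but not 0339bd6's: {036ba56, 769ad9c, 842cd20, 8d755ee, b8de32f} — 5 commits.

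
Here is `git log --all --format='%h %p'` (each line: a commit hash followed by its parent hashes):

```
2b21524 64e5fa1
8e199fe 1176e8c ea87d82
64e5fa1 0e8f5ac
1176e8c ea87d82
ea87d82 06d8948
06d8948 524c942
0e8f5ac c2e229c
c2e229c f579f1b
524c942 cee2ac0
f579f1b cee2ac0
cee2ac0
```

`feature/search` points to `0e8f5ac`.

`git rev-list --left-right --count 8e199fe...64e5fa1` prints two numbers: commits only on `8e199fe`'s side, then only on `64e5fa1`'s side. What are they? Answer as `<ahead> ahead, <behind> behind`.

Reachable from 8e199fe: {06d8948, 1176e8c, 524c942, 8e199fe, cee2ac0, ea87d82}.
Reachable from 64e5fa1: {0e8f5ac, 64e5fa1, c2e229c, cee2ac0, f579f1b}.
Only in 8e199fe's history (ahead): {06d8948, 1176e8c, 524c942, 8e199fe, ea87d82} — 5.
Only in 64e5fa1's history (behind): {0e8f5ac, 64e5fa1, c2e229c, f579f1b} — 4.

5 ahead, 4 behind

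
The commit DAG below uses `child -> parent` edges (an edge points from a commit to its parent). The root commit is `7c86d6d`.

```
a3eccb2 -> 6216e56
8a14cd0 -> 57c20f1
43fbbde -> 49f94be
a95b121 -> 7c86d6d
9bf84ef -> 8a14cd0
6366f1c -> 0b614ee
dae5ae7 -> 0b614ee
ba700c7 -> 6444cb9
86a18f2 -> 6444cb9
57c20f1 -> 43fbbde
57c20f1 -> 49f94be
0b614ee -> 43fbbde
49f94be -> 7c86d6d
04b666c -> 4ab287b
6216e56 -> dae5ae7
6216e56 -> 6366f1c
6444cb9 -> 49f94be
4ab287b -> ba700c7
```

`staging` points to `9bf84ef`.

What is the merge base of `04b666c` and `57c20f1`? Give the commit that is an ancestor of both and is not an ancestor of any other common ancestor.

Ancestors of 04b666c: {04b666c, 49f94be, 4ab287b, 6444cb9, 7c86d6d, ba700c7}.
Ancestors of 57c20f1: {43fbbde, 49f94be, 57c20f1, 7c86d6d}.
Common ancestors: {49f94be, 7c86d6d}.
Among these, 49f94be is not an ancestor of any other common ancestor — it is the merge base.

49f94be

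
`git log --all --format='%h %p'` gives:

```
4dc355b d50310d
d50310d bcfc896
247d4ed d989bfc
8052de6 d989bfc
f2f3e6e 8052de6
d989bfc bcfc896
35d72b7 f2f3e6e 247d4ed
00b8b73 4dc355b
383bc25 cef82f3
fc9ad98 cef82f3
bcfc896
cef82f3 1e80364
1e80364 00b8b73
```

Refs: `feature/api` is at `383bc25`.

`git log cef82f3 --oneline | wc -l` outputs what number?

6

Walking parent pointers from cef82f3: reachable set = {00b8b73, 1e80364, 4dc355b, bcfc896, cef82f3, d50310d}.
That is 6 commits.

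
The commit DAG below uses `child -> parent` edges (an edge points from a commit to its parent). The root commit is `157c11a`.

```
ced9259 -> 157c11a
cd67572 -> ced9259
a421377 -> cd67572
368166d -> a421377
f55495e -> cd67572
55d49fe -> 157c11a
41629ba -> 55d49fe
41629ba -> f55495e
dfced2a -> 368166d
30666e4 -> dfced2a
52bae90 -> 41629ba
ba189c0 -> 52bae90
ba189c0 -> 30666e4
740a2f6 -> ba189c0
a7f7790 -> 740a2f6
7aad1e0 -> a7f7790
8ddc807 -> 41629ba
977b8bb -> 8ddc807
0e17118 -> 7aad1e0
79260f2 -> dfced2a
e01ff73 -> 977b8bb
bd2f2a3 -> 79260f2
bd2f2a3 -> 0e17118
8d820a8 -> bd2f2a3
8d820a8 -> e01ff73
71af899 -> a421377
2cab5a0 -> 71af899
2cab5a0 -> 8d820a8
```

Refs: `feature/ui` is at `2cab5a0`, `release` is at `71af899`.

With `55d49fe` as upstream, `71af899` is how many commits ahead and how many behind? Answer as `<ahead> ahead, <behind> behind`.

Reachable from 71af899: {157c11a, 71af899, a421377, cd67572, ced9259}.
Reachable from 55d49fe: {157c11a, 55d49fe}.
Only in 71af899's history (ahead): {71af899, a421377, cd67572, ced9259} — 4.
Only in 55d49fe's history (behind): {55d49fe} — 1.

4 ahead, 1 behind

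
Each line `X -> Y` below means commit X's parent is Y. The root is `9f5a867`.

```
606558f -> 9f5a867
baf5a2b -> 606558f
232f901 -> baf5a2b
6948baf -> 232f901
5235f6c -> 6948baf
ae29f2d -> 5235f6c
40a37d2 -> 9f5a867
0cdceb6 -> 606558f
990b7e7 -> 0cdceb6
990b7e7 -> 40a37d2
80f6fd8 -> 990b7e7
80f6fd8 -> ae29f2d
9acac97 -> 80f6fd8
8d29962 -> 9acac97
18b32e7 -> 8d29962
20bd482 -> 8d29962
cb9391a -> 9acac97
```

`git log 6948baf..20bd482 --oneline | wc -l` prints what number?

Reachable from 20bd482: {0cdceb6, 20bd482, 232f901, 40a37d2, 5235f6c, 606558f, 6948baf, 80f6fd8, 8d29962, 990b7e7, 9acac97, 9f5a867, ae29f2d, baf5a2b}.
Reachable from 6948baf: {232f901, 606558f, 6948baf, 9f5a867, baf5a2b}.
In 20bd482's history but not 6948baf's: {0cdceb6, 20bd482, 40a37d2, 5235f6c, 80f6fd8, 8d29962, 990b7e7, 9acac97, ae29f2d} — 9 commits.

9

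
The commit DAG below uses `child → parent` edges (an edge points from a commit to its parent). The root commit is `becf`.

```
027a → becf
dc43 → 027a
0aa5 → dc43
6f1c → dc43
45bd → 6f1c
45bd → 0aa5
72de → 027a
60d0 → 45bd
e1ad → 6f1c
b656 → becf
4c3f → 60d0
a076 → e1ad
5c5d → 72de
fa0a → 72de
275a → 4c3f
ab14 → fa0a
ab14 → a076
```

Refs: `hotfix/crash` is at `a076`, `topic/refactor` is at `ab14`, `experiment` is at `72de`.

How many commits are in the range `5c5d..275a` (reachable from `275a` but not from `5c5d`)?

Reachable from 275a: {027a, 0aa5, 275a, 45bd, 4c3f, 60d0, 6f1c, becf, dc43}.
Reachable from 5c5d: {027a, 5c5d, 72de, becf}.
In 275a's history but not 5c5d's: {0aa5, 275a, 45bd, 4c3f, 60d0, 6f1c, dc43} — 7 commits.

7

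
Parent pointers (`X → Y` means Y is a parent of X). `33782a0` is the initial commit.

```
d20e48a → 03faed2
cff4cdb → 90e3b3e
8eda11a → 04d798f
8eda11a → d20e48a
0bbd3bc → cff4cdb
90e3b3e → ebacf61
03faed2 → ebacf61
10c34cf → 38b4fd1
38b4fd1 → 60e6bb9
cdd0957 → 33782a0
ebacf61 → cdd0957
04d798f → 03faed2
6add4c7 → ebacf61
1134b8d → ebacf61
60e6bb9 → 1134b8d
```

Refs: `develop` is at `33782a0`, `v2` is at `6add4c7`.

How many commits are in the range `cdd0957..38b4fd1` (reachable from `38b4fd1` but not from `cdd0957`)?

Reachable from 38b4fd1: {1134b8d, 33782a0, 38b4fd1, 60e6bb9, cdd0957, ebacf61}.
Reachable from cdd0957: {33782a0, cdd0957}.
In 38b4fd1's history but not cdd0957's: {1134b8d, 38b4fd1, 60e6bb9, ebacf61} — 4 commits.

4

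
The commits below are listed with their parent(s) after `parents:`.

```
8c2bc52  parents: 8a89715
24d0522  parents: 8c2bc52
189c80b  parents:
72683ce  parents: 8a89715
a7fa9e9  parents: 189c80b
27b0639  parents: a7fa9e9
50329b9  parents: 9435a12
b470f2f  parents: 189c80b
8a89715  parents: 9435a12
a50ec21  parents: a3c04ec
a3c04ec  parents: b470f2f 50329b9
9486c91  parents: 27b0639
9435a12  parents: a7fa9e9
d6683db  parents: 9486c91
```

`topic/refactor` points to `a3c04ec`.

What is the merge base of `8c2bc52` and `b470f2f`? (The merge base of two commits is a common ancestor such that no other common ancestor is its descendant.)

189c80b

Ancestors of 8c2bc52: {189c80b, 8a89715, 8c2bc52, 9435a12, a7fa9e9}.
Ancestors of b470f2f: {189c80b, b470f2f}.
Common ancestors: {189c80b}.
The only common ancestor is 189c80b, so it is the merge base.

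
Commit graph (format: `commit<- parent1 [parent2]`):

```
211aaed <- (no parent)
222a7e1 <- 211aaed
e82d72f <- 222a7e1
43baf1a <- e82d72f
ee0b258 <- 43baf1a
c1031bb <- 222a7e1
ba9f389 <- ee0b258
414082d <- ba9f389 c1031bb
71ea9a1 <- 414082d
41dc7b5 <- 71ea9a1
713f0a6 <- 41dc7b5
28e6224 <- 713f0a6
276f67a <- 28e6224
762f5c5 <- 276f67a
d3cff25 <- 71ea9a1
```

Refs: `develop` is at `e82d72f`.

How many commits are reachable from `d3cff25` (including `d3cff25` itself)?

Walking parent pointers from d3cff25: reachable set = {211aaed, 222a7e1, 414082d, 43baf1a, 71ea9a1, ba9f389, c1031bb, d3cff25, e82d72f, ee0b258}.
That is 10 commits.

10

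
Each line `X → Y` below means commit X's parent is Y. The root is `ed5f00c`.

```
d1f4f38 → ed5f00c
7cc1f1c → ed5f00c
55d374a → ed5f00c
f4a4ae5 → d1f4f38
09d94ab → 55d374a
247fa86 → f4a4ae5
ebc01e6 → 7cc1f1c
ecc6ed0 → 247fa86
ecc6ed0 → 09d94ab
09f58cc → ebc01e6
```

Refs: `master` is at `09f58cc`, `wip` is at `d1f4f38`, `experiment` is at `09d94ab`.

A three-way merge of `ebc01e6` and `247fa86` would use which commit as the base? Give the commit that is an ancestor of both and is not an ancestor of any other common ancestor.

ed5f00c

Ancestors of ebc01e6: {7cc1f1c, ebc01e6, ed5f00c}.
Ancestors of 247fa86: {247fa86, d1f4f38, ed5f00c, f4a4ae5}.
Common ancestors: {ed5f00c}.
The only common ancestor is ed5f00c, so it is the merge base.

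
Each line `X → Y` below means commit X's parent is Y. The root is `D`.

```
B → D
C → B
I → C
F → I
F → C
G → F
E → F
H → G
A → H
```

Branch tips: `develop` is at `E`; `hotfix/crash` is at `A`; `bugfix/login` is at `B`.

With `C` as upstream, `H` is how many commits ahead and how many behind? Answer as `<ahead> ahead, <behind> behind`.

4 ahead, 0 behind

Reachable from H: {B, C, D, F, G, H, I}.
Reachable from C: {B, C, D}.
Only in H's history (ahead): {F, G, H, I} — 4.
Only in C's history (behind): {} — 0.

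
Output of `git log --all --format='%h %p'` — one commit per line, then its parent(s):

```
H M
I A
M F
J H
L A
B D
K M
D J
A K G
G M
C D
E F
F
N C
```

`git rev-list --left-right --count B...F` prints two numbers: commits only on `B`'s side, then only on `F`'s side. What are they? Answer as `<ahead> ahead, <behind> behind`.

Reachable from B: {B, D, F, H, J, M}.
Reachable from F: {F}.
Only in B's history (ahead): {B, D, H, J, M} — 5.
Only in F's history (behind): {} — 0.

5 ahead, 0 behind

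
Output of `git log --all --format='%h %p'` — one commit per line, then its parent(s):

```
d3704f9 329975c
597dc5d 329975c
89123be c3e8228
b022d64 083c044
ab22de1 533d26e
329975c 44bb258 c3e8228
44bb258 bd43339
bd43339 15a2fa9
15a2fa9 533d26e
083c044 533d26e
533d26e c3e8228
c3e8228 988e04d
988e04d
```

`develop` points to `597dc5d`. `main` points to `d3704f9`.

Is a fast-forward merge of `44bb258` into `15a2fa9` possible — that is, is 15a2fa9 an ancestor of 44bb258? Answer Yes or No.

A fast-forward from 15a2fa9 to 44bb258 is possible iff 15a2fa9 is an ancestor of 44bb258.
Ancestors of 44bb258: {15a2fa9, 44bb258, 533d26e, 988e04d, bd43339, c3e8228}.
15a2fa9 is among them, so fast-forward is possible.

Yes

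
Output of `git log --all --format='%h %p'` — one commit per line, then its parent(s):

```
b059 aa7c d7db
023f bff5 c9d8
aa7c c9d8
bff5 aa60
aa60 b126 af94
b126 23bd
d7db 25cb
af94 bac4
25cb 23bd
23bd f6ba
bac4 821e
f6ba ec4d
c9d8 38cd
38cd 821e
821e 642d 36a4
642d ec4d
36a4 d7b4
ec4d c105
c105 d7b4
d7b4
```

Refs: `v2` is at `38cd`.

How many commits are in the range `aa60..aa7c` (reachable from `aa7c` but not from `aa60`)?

Reachable from aa7c: {36a4, 38cd, 642d, 821e, aa7c, c105, c9d8, d7b4, ec4d}.
Reachable from aa60: {23bd, 36a4, 642d, 821e, aa60, af94, b126, bac4, c105, d7b4, ec4d, f6ba}.
In aa7c's history but not aa60's: {38cd, aa7c, c9d8} — 3 commits.

3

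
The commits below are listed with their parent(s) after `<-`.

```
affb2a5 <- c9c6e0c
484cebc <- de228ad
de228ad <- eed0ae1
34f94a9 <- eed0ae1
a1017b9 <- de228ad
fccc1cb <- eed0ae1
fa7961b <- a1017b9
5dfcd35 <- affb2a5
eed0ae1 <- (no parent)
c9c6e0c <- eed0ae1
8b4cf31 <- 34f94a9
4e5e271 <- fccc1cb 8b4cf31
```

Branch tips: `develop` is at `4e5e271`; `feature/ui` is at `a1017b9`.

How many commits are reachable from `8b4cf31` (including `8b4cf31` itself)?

3

Walking parent pointers from 8b4cf31: reachable set = {34f94a9, 8b4cf31, eed0ae1}.
That is 3 commits.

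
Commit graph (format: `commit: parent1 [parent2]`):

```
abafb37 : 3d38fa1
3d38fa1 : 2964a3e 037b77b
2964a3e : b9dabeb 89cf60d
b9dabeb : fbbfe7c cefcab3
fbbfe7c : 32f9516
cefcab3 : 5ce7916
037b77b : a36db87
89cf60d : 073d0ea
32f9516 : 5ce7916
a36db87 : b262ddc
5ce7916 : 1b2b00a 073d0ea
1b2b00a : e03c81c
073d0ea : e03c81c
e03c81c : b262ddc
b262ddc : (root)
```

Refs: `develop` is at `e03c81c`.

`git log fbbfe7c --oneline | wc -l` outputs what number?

7

Walking parent pointers from fbbfe7c: reachable set = {073d0ea, 1b2b00a, 32f9516, 5ce7916, b262ddc, e03c81c, fbbfe7c}.
That is 7 commits.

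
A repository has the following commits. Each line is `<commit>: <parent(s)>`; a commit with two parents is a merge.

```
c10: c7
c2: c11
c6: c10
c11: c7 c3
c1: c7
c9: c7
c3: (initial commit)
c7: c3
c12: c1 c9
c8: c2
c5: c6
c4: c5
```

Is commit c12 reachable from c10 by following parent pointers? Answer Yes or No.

Ancestors of c10: {c10, c3, c7}.
c12 is not in that set, so it is not an ancestor of c10.

No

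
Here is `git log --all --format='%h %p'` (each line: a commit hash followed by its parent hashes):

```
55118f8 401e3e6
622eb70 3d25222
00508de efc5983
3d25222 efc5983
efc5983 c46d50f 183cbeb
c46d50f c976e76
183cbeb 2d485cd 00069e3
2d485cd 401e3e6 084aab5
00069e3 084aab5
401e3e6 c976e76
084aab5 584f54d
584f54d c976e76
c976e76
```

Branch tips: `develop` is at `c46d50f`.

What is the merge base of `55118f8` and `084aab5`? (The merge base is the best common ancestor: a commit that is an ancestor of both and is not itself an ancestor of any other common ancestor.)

Ancestors of 55118f8: {401e3e6, 55118f8, c976e76}.
Ancestors of 084aab5: {084aab5, 584f54d, c976e76}.
Common ancestors: {c976e76}.
The only common ancestor is c976e76, so it is the merge base.

c976e76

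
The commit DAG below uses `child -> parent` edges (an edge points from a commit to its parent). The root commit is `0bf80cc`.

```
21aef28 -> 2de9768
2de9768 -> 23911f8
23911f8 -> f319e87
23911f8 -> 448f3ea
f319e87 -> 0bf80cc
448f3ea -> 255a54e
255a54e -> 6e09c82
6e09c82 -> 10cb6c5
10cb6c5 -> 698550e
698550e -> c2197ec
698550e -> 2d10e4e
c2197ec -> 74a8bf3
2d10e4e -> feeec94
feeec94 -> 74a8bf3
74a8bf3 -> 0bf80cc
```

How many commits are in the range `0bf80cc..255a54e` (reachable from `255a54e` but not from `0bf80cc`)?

8

Reachable from 255a54e: {0bf80cc, 10cb6c5, 255a54e, 2d10e4e, 698550e, 6e09c82, 74a8bf3, c2197ec, feeec94}.
Reachable from 0bf80cc: {0bf80cc}.
In 255a54e's history but not 0bf80cc's: {10cb6c5, 255a54e, 2d10e4e, 698550e, 6e09c82, 74a8bf3, c2197ec, feeec94} — 8 commits.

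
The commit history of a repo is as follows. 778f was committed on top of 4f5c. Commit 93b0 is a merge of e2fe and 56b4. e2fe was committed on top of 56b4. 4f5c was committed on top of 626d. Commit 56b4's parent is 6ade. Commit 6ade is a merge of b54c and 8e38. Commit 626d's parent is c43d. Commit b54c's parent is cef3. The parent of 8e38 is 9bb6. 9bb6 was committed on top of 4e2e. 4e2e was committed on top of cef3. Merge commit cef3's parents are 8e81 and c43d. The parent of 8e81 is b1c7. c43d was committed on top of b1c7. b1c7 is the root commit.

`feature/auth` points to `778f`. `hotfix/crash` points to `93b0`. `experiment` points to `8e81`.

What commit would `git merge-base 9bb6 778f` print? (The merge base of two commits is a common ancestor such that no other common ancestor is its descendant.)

Ancestors of 9bb6: {4e2e, 8e81, 9bb6, b1c7, c43d, cef3}.
Ancestors of 778f: {4f5c, 626d, 778f, b1c7, c43d}.
Common ancestors: {b1c7, c43d}.
Among these, c43d is not an ancestor of any other common ancestor — it is the merge base.

c43d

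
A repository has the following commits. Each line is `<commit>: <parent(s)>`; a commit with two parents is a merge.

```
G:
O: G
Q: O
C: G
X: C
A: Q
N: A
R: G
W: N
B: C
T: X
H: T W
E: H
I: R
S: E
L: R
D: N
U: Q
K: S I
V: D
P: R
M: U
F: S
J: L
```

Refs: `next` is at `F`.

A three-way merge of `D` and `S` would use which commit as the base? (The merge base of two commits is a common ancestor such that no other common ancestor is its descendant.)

Ancestors of D: {A, D, G, N, O, Q}.
Ancestors of S: {A, C, E, G, H, N, O, Q, S, T, W, X}.
Common ancestors: {A, G, N, O, Q}.
Among these, N is not an ancestor of any other common ancestor — it is the merge base.

N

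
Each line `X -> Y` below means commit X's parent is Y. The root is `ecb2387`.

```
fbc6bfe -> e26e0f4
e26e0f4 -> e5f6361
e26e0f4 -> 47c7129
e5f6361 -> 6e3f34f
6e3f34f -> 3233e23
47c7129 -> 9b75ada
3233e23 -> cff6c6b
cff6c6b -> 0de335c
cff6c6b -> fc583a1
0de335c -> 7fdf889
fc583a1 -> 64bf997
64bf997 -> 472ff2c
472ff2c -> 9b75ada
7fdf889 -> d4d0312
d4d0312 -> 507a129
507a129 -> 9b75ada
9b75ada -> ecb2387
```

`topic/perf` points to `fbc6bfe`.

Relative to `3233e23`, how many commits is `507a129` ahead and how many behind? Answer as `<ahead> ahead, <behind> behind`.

0 ahead, 8 behind

Reachable from 507a129: {507a129, 9b75ada, ecb2387}.
Reachable from 3233e23: {0de335c, 3233e23, 472ff2c, 507a129, 64bf997, 7fdf889, 9b75ada, cff6c6b, d4d0312, ecb2387, fc583a1}.
Only in 507a129's history (ahead): {} — 0.
Only in 3233e23's history (behind): {0de335c, 3233e23, 472ff2c, 64bf997, 7fdf889, cff6c6b, d4d0312, fc583a1} — 8.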